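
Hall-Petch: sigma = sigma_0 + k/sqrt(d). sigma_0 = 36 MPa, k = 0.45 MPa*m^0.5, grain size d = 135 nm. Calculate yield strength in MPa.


d = 135 nm = 1.35e-07 m
sqrt(d) = 0.0003674235
Hall-Petch contribution = k / sqrt(d) = 0.45 / 0.0003674235 = 1224.7 MPa
sigma = sigma_0 + k/sqrt(d) = 36 + 1224.7 = 1260.7 MPa

1260.7


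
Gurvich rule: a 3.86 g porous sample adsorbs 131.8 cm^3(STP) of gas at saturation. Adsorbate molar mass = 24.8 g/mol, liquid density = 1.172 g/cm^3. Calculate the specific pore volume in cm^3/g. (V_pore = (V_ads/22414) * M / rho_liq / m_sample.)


Moles adsorbed n = V_ads / 22414 = 131.8 / 22414 = 5.880253e-03 mol
Liquid volume V_liq = n * M / rho_liq = 5.880253e-03 * 24.8 / 1.172 = 0.12443 cm^3
Specific pore volume V_pore = V_liq / m_sample = 0.12443 / 3.86
V_pore = 0.0322 cm^3/g

0.0322


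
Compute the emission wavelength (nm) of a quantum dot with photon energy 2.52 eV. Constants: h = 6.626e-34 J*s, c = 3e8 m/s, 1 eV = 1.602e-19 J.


Convert energy: E = 2.52 eV = 2.52 * 1.602e-19 = 4.03704e-19 J
lambda = h*c / E = 6.626e-34 * 3e8 / 4.03704e-19
lambda = 4.9239e-07 m = 492.4 nm

492.4


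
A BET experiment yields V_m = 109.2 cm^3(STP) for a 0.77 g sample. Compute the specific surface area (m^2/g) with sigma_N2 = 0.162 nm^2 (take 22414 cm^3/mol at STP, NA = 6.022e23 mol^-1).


Number of moles in monolayer = V_m / 22414 = 109.2 / 22414 = 0.00487196
Number of molecules = moles * NA = 0.00487196 * 6.022e23
SA = molecules * sigma / mass
SA = (109.2 / 22414) * 6.022e23 * 0.162e-18 / 0.77
SA = 617.3 m^2/g

617.3


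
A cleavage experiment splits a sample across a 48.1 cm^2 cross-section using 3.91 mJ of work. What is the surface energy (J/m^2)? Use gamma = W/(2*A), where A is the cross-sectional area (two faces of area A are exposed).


Convert: A = 48.1 cm^2 = 0.00481 m^2, W = 3.91 mJ = 0.00391 J
Cleaving exposes two faces of area A, so total new surface = 2*A and gamma = W / (2*A)
gamma = 0.00391 / (2 * 0.00481)
gamma = 0.406 J/m^2

0.406


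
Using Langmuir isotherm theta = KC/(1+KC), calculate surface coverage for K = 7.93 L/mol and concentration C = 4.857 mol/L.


Langmuir isotherm: theta = K*C / (1 + K*C)
K*C = 7.93 * 4.857 = 38.51601
theta = 38.51601 / (1 + 38.51601) = 38.51601 / 39.51601
theta = 0.9747

0.9747


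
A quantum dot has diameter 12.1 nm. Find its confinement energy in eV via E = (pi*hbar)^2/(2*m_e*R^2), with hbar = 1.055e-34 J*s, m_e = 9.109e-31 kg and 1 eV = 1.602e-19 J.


Radius R = 12.1/2 = 6.05 nm = 6.05e-09 m
E = (pi * 1.055e-34)^2 / (2 * 9.109e-31 * (6.05e-09)^2)
E(J) = 1.64738e-21
E = E(J) / 1.602e-19 = 0.0103 eV

0.0103


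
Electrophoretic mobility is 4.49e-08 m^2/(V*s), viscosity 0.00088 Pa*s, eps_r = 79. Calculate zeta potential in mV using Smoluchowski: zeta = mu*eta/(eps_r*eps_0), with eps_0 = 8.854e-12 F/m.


Smoluchowski equation: zeta = mu * eta / (eps_r * eps_0)
zeta = 4.49e-08 * 0.00088 / (79 * 8.854e-12)
zeta = 0.056489 V = 56.49 mV

56.49


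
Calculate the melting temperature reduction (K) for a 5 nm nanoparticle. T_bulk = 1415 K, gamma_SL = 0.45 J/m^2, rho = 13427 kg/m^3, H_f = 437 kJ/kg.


Radius R = 5/2 = 2.5 nm = 2.5e-09 m
Convert H_f = 437 kJ/kg = 437000 J/kg
dT = 2 * gamma_SL * T_bulk / (rho * H_f * R)
dT = 2 * 0.45 * 1415 / (13427 * 437000 * 2.5e-09)
dT = 86.8 K

86.8


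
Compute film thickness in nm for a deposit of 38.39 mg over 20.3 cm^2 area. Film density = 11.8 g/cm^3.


Convert: m = 38.39 mg = 3.8390e-05 kg, A = 20.3 cm^2 = 2.0300e-03 m^2, rho = 11.8 g/cm^3 = 11800 kg/m^3
t = m / (A * rho)
t = 3.8390e-05 / (2.0300e-03 * 11800)
t = 1.6027e-06 m = 1602.7 nm

1602.7


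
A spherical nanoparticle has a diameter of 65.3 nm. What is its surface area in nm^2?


Radius r = 65.3/2 = 32.65 nm
Surface area SA = 4 * pi * r^2
SA = 4 * pi * (32.65)^2
SA = 13396.03 nm^2

13396.03


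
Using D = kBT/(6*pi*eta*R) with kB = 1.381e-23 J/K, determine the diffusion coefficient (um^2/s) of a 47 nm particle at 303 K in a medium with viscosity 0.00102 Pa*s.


Radius R = 47/2 = 23.5 nm = 2.35e-08 m
D = kB*T / (6*pi*eta*R)
D = 1.381e-23 * 303 / (6 * pi * 0.00102 * 2.35e-08)
D = 9.2612e-12 m^2/s = 9.261 um^2/s

9.261


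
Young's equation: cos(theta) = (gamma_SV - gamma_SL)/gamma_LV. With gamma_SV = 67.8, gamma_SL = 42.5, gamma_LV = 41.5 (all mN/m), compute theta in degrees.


cos(theta) = (gamma_SV - gamma_SL) / gamma_LV
cos(theta) = (67.8 - 42.5) / 41.5
cos(theta) = 0.609639
theta = arccos(0.609639) = 52.44 degrees

52.44


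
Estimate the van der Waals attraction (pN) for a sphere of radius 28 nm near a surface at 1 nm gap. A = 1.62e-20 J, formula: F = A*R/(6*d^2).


Convert to SI: R = 28 nm = 2.8e-08 m, d = 1 nm = 1e-09 m
F = A * R / (6 * d^2)
F = 1.62e-20 * 2.8e-08 / (6 * (1e-09)^2)
F = 7.56e-11 N = 75.6 pN

75.6


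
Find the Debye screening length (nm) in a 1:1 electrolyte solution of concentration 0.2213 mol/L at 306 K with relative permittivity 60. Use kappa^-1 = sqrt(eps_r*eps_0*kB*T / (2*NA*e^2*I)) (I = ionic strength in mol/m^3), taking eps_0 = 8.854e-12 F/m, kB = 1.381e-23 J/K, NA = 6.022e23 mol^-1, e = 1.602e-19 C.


Ionic strength I = 0.2213 * 1^2 * 1000 = 221.3 mol/m^3
kappa^-1 = sqrt(60 * 8.854e-12 * 1.381e-23 * 306 / (2 * 6.022e23 * (1.602e-19)^2 * 221.3))
kappa^-1 = 0.573 nm

0.573


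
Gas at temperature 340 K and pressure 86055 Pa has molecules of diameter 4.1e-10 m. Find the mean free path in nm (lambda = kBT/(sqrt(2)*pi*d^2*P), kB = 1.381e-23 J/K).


Mean free path: lambda = kB*T / (sqrt(2) * pi * d^2 * P)
lambda = 1.381e-23 * 340 / (sqrt(2) * pi * (4.1e-10)^2 * 86055)
lambda = 7.30573e-08 m
lambda = 73.06 nm

73.06


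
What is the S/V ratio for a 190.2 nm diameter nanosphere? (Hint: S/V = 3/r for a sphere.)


Radius r = 190.2/2 = 95.1 nm
S/V = 3 / r = 3 / 95.1
S/V = 0.0315 nm^-1

0.0315


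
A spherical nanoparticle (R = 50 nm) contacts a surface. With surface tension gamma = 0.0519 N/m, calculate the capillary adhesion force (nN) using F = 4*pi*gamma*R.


Convert radius: R = 50 nm = 5e-08 m
F = 4 * pi * gamma * R
F = 4 * pi * 0.0519 * 5e-08
F = 3.26097e-08 N = 32.6097 nN

32.6097


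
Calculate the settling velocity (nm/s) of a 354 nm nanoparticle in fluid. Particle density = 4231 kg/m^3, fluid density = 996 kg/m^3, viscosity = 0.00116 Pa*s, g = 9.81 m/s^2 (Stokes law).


Radius R = 354/2 nm = 1.77e-07 m
Density difference = 4231 - 996 = 3235 kg/m^3
v = 2 * R^2 * (rho_p - rho_f) * g / (9 * eta)
v = 2 * (1.77e-07)^2 * 3235 * 9.81 / (9 * 0.00116)
v = 1.90467e-07 m/s = 190.4668 nm/s

190.4668


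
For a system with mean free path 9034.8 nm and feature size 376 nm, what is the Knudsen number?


Knudsen number Kn = lambda / L
Kn = 9034.8 / 376
Kn = 24.0287

24.0287


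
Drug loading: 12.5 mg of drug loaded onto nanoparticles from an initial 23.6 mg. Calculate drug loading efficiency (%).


Drug loading efficiency = (drug loaded / drug initial) * 100
DLE = 12.5 / 23.6 * 100
DLE = 0.5297 * 100
DLE = 52.97%

52.97


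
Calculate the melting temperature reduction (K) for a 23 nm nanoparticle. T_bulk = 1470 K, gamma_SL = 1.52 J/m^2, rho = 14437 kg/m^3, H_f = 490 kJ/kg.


Radius R = 23/2 = 11.5 nm = 1.15e-08 m
Convert H_f = 490 kJ/kg = 490000 J/kg
dT = 2 * gamma_SL * T_bulk / (rho * H_f * R)
dT = 2 * 1.52 * 1470 / (14437 * 490000 * 1.15e-08)
dT = 54.9 K

54.9


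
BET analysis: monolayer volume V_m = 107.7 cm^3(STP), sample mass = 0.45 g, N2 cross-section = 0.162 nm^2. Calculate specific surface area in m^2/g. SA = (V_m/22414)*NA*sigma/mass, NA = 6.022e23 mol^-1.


Number of moles in monolayer = V_m / 22414 = 107.7 / 22414 = 0.00480503
Number of molecules = moles * NA = 0.00480503 * 6.022e23
SA = molecules * sigma / mass
SA = (107.7 / 22414) * 6.022e23 * 0.162e-18 / 0.45
SA = 1041.7 m^2/g

1041.7


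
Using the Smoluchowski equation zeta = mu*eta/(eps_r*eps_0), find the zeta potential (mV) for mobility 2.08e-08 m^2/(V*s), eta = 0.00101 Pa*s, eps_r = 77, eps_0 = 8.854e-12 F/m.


Smoluchowski equation: zeta = mu * eta / (eps_r * eps_0)
zeta = 2.08e-08 * 0.00101 / (77 * 8.854e-12)
zeta = 0.030814 V = 30.81 mV

30.81


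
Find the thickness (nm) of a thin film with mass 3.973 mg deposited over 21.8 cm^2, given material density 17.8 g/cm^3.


Convert: m = 3.973 mg = 3.9730e-06 kg, A = 21.8 cm^2 = 2.1800e-03 m^2, rho = 17.8 g/cm^3 = 17800 kg/m^3
t = m / (A * rho)
t = 3.9730e-06 / (2.1800e-03 * 17800)
t = 1.0239e-07 m = 102.4 nm

102.4


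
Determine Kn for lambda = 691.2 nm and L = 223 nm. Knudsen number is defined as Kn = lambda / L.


Knudsen number Kn = lambda / L
Kn = 691.2 / 223
Kn = 3.0996

3.0996


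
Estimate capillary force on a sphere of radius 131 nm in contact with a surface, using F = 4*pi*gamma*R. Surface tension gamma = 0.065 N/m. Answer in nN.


Convert radius: R = 131 nm = 1.31e-07 m
F = 4 * pi * gamma * R
F = 4 * pi * 0.065 * 1.31e-07
F = 1.07003e-07 N = 107.0026 nN

107.0026


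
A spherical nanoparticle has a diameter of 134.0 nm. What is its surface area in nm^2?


Radius r = 134.0/2 = 67 nm
Surface area SA = 4 * pi * r^2
SA = 4 * pi * (67)^2
SA = 56410.44 nm^2

56410.44


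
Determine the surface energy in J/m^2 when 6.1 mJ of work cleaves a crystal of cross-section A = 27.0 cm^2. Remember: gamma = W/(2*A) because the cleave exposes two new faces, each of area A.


Convert: A = 27.0 cm^2 = 0.0027 m^2, W = 6.1 mJ = 0.0061 J
Cleaving exposes two faces of area A, so total new surface = 2*A and gamma = W / (2*A)
gamma = 0.0061 / (2 * 0.0027)
gamma = 1.13 J/m^2

1.13


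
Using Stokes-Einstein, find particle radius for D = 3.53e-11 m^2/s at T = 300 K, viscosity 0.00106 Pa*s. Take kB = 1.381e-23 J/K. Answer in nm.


Stokes-Einstein: R = kB*T / (6*pi*eta*D)
R = 1.381e-23 * 300 / (6 * pi * 0.00106 * 3.53e-11)
R = 5.87399e-09 m = 5.87 nm

5.87


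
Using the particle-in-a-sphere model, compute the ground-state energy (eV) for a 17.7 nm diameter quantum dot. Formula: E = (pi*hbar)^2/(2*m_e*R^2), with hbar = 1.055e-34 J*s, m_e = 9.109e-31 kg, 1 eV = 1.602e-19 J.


Radius R = 17.7/2 = 8.85 nm = 8.85e-09 m
E = (pi * 1.055e-34)^2 / (2 * 9.109e-31 * (8.85e-09)^2)
E(J) = 7.6987e-22
E = E(J) / 1.602e-19 = 0.0048 eV

0.0048


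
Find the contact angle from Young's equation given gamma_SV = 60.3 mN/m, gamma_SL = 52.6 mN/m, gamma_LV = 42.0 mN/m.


cos(theta) = (gamma_SV - gamma_SL) / gamma_LV
cos(theta) = (60.3 - 52.6) / 42.0
cos(theta) = 0.183333
theta = arccos(0.183333) = 79.44 degrees

79.44


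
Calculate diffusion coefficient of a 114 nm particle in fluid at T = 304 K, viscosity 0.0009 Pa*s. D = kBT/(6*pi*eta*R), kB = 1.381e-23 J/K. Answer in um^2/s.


Radius R = 114/2 = 57 nm = 5.7e-08 m
D = kB*T / (6*pi*eta*R)
D = 1.381e-23 * 304 / (6 * pi * 0.0009 * 5.7e-08)
D = 4.34159e-12 m^2/s = 4.342 um^2/s

4.342


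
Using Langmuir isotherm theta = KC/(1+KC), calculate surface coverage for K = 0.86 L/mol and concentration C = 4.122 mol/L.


Langmuir isotherm: theta = K*C / (1 + K*C)
K*C = 0.86 * 4.122 = 3.54492
theta = 3.54492 / (1 + 3.54492) = 3.54492 / 4.54492
theta = 0.78

0.78


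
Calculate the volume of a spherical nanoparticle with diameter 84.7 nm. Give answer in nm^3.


Radius r = 84.7/2 = 42.35 nm
Volume V = (4/3) * pi * r^3
V = (4/3) * pi * (42.35)^3
V = 318162.4 nm^3

318162.4


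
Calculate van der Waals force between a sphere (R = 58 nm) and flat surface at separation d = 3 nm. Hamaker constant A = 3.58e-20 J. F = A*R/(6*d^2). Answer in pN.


Convert to SI: R = 58 nm = 5.8e-08 m, d = 3 nm = 3e-09 m
F = A * R / (6 * d^2)
F = 3.58e-20 * 5.8e-08 / (6 * (3e-09)^2)
F = 3.84519e-11 N = 38.452 pN

38.452


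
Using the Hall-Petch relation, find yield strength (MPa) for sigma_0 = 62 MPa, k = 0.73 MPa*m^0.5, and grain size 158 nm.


d = 158 nm = 1.58e-07 m
sqrt(d) = 0.0003974921
Hall-Petch contribution = k / sqrt(d) = 0.73 / 0.0003974921 = 1836.5 MPa
sigma = sigma_0 + k/sqrt(d) = 62 + 1836.5 = 1898.5 MPa

1898.5


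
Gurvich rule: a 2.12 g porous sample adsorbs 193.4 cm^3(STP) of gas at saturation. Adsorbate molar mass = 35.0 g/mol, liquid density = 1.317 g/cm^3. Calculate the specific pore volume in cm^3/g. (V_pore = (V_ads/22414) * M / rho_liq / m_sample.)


Moles adsorbed n = V_ads / 22414 = 193.4 / 22414 = 8.628536e-03 mol
Liquid volume V_liq = n * M / rho_liq = 8.628536e-03 * 35.0 / 1.317 = 0.22931 cm^3
Specific pore volume V_pore = V_liq / m_sample = 0.22931 / 2.12
V_pore = 0.1082 cm^3/g

0.1082


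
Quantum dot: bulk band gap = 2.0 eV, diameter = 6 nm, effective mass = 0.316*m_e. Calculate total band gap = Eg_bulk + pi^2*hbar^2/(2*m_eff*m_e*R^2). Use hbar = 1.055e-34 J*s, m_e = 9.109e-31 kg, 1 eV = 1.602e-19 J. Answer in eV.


Radius R = 6/2 nm = 3e-09 m
Confinement energy dE = pi^2 * hbar^2 / (2 * m_eff * m_e * R^2)
dE = pi^2 * (1.055e-34)^2 / (2 * 0.316 * 9.109e-31 * (3e-09)^2) J, divided by 1.602e-19 J/eV
dE = 0.1323 eV
Total band gap = E_g(bulk) + dE = 2.0 + 0.1323 = 2.1323 eV

2.1323


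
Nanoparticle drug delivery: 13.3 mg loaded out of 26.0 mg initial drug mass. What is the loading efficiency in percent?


Drug loading efficiency = (drug loaded / drug initial) * 100
DLE = 13.3 / 26.0 * 100
DLE = 0.5115 * 100
DLE = 51.15%

51.15


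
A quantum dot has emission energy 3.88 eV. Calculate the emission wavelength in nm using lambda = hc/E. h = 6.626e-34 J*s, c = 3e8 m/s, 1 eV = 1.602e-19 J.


Convert energy: E = 3.88 eV = 3.88 * 1.602e-19 = 6.21576e-19 J
lambda = h*c / E = 6.626e-34 * 3e8 / 6.21576e-19
lambda = 3.198e-07 m = 319.8 nm

319.8


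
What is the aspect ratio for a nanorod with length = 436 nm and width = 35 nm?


Aspect ratio AR = length / diameter
AR = 436 / 35
AR = 12.46

12.46


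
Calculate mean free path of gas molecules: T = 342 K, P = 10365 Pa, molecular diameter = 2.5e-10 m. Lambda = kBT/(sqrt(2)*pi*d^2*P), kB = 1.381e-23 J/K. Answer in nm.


Mean free path: lambda = kB*T / (sqrt(2) * pi * d^2 * P)
lambda = 1.381e-23 * 342 / (sqrt(2) * pi * (2.5e-10)^2 * 10365)
lambda = 1.64099e-06 m
lambda = 1640.99 nm

1640.99


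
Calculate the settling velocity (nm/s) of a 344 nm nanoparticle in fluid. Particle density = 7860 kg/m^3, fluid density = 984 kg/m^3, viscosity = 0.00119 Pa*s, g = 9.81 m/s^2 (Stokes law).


Radius R = 344/2 nm = 1.72e-07 m
Density difference = 7860 - 984 = 6876 kg/m^3
v = 2 * R^2 * (rho_p - rho_f) * g / (9 * eta)
v = 2 * (1.72e-07)^2 * 6876 * 9.81 / (9 * 0.00119)
v = 3.72651e-07 m/s = 372.651 nm/s

372.651


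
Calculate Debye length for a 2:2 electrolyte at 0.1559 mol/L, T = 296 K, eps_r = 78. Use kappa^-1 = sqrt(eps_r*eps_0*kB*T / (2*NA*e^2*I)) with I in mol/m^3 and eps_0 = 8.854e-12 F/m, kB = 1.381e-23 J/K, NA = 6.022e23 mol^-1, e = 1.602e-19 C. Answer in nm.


Ionic strength I = 0.1559 * 2^2 * 1000 = 623.6 mol/m^3
kappa^-1 = sqrt(78 * 8.854e-12 * 1.381e-23 * 296 / (2 * 6.022e23 * (1.602e-19)^2 * 623.6))
kappa^-1 = 0.383 nm

0.383


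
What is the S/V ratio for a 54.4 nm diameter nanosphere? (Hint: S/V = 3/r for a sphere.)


Radius r = 54.4/2 = 27.2 nm
S/V = 3 / r = 3 / 27.2
S/V = 0.1103 nm^-1

0.1103


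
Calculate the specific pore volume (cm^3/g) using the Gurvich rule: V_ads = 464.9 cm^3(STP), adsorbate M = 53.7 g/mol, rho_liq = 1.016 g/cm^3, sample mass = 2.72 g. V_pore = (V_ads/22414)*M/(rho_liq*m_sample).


Moles adsorbed n = V_ads / 22414 = 464.9 / 22414 = 2.074150e-02 mol
Liquid volume V_liq = n * M / rho_liq = 2.074150e-02 * 53.7 / 1.016 = 1.09628 cm^3
Specific pore volume V_pore = V_liq / m_sample = 1.09628 / 2.72
V_pore = 0.403 cm^3/g

0.403


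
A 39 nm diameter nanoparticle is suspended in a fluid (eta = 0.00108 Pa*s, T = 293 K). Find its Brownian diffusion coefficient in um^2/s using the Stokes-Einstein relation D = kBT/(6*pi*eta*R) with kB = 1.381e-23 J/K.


Radius R = 39/2 = 19.5 nm = 1.95e-08 m
D = kB*T / (6*pi*eta*R)
D = 1.381e-23 * 293 / (6 * pi * 0.00108 * 1.95e-08)
D = 1.0193e-11 m^2/s = 10.193 um^2/s

10.193


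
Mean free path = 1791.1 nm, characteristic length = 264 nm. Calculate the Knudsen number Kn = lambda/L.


Knudsen number Kn = lambda / L
Kn = 1791.1 / 264
Kn = 6.7845

6.7845


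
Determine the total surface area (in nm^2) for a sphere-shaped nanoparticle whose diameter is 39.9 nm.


Radius r = 39.9/2 = 19.95 nm
Surface area SA = 4 * pi * r^2
SA = 4 * pi * (19.95)^2
SA = 5001.45 nm^2

5001.45


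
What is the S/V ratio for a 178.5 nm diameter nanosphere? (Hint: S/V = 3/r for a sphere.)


Radius r = 178.5/2 = 89.25 nm
S/V = 3 / r = 3 / 89.25
S/V = 0.0336 nm^-1

0.0336


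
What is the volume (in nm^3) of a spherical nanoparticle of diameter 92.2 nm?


Radius r = 92.2/2 = 46.1 nm
Volume V = (4/3) * pi * r^3
V = (4/3) * pi * (46.1)^3
V = 410384.91 nm^3

410384.91


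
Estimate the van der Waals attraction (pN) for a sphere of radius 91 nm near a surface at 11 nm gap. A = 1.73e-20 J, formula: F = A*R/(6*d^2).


Convert to SI: R = 91 nm = 9.1e-08 m, d = 11 nm = 1.1e-08 m
F = A * R / (6 * d^2)
F = 1.73e-20 * 9.1e-08 / (6 * (1.1e-08)^2)
F = 2.16846e-12 N = 2.168 pN

2.168


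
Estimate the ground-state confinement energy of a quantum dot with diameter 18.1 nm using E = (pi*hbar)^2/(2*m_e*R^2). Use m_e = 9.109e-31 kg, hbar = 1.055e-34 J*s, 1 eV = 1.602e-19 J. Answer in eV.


Radius R = 18.1/2 = 9.05 nm = 9.05e-09 m
E = (pi * 1.055e-34)^2 / (2 * 9.109e-31 * (9.05e-09)^2)
E(J) = 7.36219e-22
E = E(J) / 1.602e-19 = 0.0046 eV

0.0046


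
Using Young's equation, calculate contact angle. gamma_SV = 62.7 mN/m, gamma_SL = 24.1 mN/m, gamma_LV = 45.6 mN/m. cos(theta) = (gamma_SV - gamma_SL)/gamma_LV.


cos(theta) = (gamma_SV - gamma_SL) / gamma_LV
cos(theta) = (62.7 - 24.1) / 45.6
cos(theta) = 0.846491
theta = arccos(0.846491) = 32.17 degrees

32.17


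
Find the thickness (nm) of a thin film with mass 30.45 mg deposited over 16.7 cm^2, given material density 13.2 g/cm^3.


Convert: m = 30.45 mg = 3.0450e-05 kg, A = 16.7 cm^2 = 1.6700e-03 m^2, rho = 13.2 g/cm^3 = 13200 kg/m^3
t = m / (A * rho)
t = 3.0450e-05 / (1.6700e-03 * 13200)
t = 1.3813e-06 m = 1381.3 nm

1381.3


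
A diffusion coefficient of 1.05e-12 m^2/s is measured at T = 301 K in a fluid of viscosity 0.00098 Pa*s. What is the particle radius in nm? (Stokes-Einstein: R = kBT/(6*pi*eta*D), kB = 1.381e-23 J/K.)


Stokes-Einstein: R = kB*T / (6*pi*eta*D)
R = 1.381e-23 * 301 / (6 * pi * 0.00098 * 1.05e-12)
R = 2.14311e-07 m = 214.31 nm

214.31


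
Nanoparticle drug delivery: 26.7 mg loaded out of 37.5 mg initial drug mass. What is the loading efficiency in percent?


Drug loading efficiency = (drug loaded / drug initial) * 100
DLE = 26.7 / 37.5 * 100
DLE = 0.712 * 100
DLE = 71.2%

71.2


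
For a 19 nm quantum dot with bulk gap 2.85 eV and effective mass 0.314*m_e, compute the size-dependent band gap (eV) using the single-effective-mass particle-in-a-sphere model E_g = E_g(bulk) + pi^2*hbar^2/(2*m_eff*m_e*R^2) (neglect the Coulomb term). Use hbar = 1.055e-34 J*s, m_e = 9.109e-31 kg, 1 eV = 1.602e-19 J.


Radius R = 19/2 nm = 9.5e-09 m
Confinement energy dE = pi^2 * hbar^2 / (2 * m_eff * m_e * R^2)
dE = pi^2 * (1.055e-34)^2 / (2 * 0.314 * 9.109e-31 * (9.5e-09)^2) J, divided by 1.602e-19 J/eV
dE = 0.0133 eV
Total band gap = E_g(bulk) + dE = 2.85 + 0.0133 = 2.8633 eV

2.8633


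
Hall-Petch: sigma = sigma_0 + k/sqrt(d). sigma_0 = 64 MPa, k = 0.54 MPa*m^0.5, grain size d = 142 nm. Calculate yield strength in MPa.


d = 142 nm = 1.42e-07 m
sqrt(d) = 0.0003768289
Hall-Petch contribution = k / sqrt(d) = 0.54 / 0.0003768289 = 1433.0 MPa
sigma = sigma_0 + k/sqrt(d) = 64 + 1433.0 = 1497.0 MPa

1497.0


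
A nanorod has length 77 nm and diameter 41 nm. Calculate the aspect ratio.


Aspect ratio AR = length / diameter
AR = 77 / 41
AR = 1.88

1.88


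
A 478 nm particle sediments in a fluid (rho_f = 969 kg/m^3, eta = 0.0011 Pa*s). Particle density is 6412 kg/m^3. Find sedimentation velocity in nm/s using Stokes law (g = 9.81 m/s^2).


Radius R = 478/2 nm = 2.39e-07 m
Density difference = 6412 - 969 = 5443 kg/m^3
v = 2 * R^2 * (rho_p - rho_f) * g / (9 * eta)
v = 2 * (2.39e-07)^2 * 5443 * 9.81 / (9 * 0.0011)
v = 6.16166e-07 m/s = 616.1663 nm/s

616.1663


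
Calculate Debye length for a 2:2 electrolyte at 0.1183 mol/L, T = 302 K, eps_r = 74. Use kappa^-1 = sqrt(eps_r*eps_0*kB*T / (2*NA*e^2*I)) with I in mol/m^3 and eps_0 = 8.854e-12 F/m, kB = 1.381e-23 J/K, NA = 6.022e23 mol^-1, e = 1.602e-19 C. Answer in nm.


Ionic strength I = 0.1183 * 2^2 * 1000 = 473.2 mol/m^3
kappa^-1 = sqrt(74 * 8.854e-12 * 1.381e-23 * 302 / (2 * 6.022e23 * (1.602e-19)^2 * 473.2))
kappa^-1 = 0.432 nm

0.432


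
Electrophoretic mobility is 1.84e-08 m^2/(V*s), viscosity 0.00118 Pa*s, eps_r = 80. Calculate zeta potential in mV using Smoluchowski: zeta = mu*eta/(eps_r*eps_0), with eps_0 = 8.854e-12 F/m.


Smoluchowski equation: zeta = mu * eta / (eps_r * eps_0)
zeta = 1.84e-08 * 0.00118 / (80 * 8.854e-12)
zeta = 0.030653 V = 30.65 mV

30.65


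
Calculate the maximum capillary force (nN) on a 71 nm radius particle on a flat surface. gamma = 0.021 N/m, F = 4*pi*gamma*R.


Convert radius: R = 71 nm = 7.1e-08 m
F = 4 * pi * gamma * R
F = 4 * pi * 0.021 * 7.1e-08
F = 1.87365e-08 N = 18.7365 nN

18.7365


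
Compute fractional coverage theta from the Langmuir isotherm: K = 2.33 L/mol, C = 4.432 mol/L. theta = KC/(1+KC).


Langmuir isotherm: theta = K*C / (1 + K*C)
K*C = 2.33 * 4.432 = 10.32656
theta = 10.32656 / (1 + 10.32656) = 10.32656 / 11.32656
theta = 0.9117

0.9117


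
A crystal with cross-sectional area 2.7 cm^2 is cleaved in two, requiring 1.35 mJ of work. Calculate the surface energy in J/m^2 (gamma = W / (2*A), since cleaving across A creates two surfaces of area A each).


Convert: A = 2.7 cm^2 = 0.00027 m^2, W = 1.35 mJ = 0.00135 J
Cleaving exposes two faces of area A, so total new surface = 2*A and gamma = W / (2*A)
gamma = 0.00135 / (2 * 0.00027)
gamma = 2.5 J/m^2

2.5


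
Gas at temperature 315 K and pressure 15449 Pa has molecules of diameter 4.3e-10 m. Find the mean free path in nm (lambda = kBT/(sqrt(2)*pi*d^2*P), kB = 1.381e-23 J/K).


Mean free path: lambda = kB*T / (sqrt(2) * pi * d^2 * P)
lambda = 1.381e-23 * 315 / (sqrt(2) * pi * (4.3e-10)^2 * 15449)
lambda = 3.42769e-07 m
lambda = 342.77 nm

342.77


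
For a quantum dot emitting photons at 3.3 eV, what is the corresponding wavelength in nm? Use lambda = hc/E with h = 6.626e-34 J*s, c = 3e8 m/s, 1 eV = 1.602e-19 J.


Convert energy: E = 3.3 eV = 3.3 * 1.602e-19 = 5.2866e-19 J
lambda = h*c / E = 6.626e-34 * 3e8 / 5.2866e-19
lambda = 3.76007e-07 m = 376.0 nm

376.0


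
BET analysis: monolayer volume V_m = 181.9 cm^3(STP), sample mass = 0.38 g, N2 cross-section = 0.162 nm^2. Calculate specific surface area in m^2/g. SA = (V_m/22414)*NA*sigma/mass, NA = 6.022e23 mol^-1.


Number of moles in monolayer = V_m / 22414 = 181.9 / 22414 = 0.00811546
Number of molecules = moles * NA = 0.00811546 * 6.022e23
SA = molecules * sigma / mass
SA = (181.9 / 22414) * 6.022e23 * 0.162e-18 / 0.38
SA = 2083.5 m^2/g

2083.5


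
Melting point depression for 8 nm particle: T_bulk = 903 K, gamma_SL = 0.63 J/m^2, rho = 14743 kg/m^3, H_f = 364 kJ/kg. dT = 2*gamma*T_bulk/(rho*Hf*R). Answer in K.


Radius R = 8/2 = 4 nm = 4e-09 m
Convert H_f = 364 kJ/kg = 364000 J/kg
dT = 2 * gamma_SL * T_bulk / (rho * H_f * R)
dT = 2 * 0.63 * 903 / (14743 * 364000 * 4e-09)
dT = 53.0 K

53.0


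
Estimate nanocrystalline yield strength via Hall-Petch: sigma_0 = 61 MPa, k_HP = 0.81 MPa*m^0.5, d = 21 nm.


d = 21 nm = 2.1e-08 m
sqrt(d) = 0.0001449138
Hall-Petch contribution = k / sqrt(d) = 0.81 / 0.0001449138 = 5589.5 MPa
sigma = sigma_0 + k/sqrt(d) = 61 + 5589.5 = 5650.5 MPa

5650.5


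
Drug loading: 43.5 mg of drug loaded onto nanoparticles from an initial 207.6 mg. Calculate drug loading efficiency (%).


Drug loading efficiency = (drug loaded / drug initial) * 100
DLE = 43.5 / 207.6 * 100
DLE = 0.2095 * 100
DLE = 20.95%

20.95


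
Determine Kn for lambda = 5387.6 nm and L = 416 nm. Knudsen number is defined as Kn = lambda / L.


Knudsen number Kn = lambda / L
Kn = 5387.6 / 416
Kn = 12.951

12.951


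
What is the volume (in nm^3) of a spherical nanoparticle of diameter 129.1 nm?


Radius r = 129.1/2 = 64.55 nm
Volume V = (4/3) * pi * r^3
V = (4/3) * pi * (64.55)^3
V = 1126619.72 nm^3

1126619.72


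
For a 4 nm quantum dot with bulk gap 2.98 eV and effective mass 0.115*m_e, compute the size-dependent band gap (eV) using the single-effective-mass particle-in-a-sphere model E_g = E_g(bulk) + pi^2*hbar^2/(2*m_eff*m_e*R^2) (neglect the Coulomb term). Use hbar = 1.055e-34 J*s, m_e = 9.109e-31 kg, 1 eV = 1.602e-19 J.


Radius R = 4/2 nm = 2e-09 m
Confinement energy dE = pi^2 * hbar^2 / (2 * m_eff * m_e * R^2)
dE = pi^2 * (1.055e-34)^2 / (2 * 0.115 * 9.109e-31 * (2e-09)^2) J, divided by 1.602e-19 J/eV
dE = 0.8182 eV
Total band gap = E_g(bulk) + dE = 2.98 + 0.8182 = 3.7982 eV

3.7982


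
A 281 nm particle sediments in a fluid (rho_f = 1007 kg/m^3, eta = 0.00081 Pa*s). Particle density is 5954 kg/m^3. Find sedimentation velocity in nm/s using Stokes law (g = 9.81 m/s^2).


Radius R = 281/2 nm = 1.405e-07 m
Density difference = 5954 - 1007 = 4947 kg/m^3
v = 2 * R^2 * (rho_p - rho_f) * g / (9 * eta)
v = 2 * (1.405e-07)^2 * 4947 * 9.81 / (9 * 0.00081)
v = 2.62825e-07 m/s = 262.8246 nm/s

262.8246


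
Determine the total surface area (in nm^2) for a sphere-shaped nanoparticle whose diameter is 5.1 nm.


Radius r = 5.1/2 = 2.55 nm
Surface area SA = 4 * pi * r^2
SA = 4 * pi * (2.55)^2
SA = 81.71 nm^2

81.71


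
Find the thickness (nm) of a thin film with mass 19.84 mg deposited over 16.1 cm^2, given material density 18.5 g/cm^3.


Convert: m = 19.84 mg = 1.9840e-05 kg, A = 16.1 cm^2 = 1.6100e-03 m^2, rho = 18.5 g/cm^3 = 18500 kg/m^3
t = m / (A * rho)
t = 1.9840e-05 / (1.6100e-03 * 18500)
t = 6.6611e-07 m = 666.1 nm

666.1


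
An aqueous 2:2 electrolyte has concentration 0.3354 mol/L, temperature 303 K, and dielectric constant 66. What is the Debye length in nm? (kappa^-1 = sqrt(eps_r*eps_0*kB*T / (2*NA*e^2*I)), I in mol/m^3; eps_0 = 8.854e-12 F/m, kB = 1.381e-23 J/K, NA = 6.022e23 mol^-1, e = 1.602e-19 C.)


Ionic strength I = 0.3354 * 2^2 * 1000 = 1341.6 mol/m^3
kappa^-1 = sqrt(66 * 8.854e-12 * 1.381e-23 * 303 / (2 * 6.022e23 * (1.602e-19)^2 * 1341.6))
kappa^-1 = 0.243 nm

0.243


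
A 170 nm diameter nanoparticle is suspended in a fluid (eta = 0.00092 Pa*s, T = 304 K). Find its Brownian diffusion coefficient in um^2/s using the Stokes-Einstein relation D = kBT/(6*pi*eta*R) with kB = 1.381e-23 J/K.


Radius R = 170/2 = 85 nm = 8.5e-08 m
D = kB*T / (6*pi*eta*R)
D = 1.381e-23 * 304 / (6 * pi * 0.00092 * 8.5e-08)
D = 2.84813e-12 m^2/s = 2.848 um^2/s

2.848


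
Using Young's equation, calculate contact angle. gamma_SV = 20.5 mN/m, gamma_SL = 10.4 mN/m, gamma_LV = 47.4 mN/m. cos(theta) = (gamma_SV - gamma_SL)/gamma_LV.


cos(theta) = (gamma_SV - gamma_SL) / gamma_LV
cos(theta) = (20.5 - 10.4) / 47.4
cos(theta) = 0.21308
theta = arccos(0.21308) = 77.7 degrees

77.7


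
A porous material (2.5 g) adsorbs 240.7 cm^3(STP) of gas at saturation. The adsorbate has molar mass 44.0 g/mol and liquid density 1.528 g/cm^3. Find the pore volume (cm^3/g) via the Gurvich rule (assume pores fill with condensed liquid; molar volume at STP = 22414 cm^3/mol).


Moles adsorbed n = V_ads / 22414 = 240.7 / 22414 = 1.073882e-02 mol
Liquid volume V_liq = n * M / rho_liq = 1.073882e-02 * 44.0 / 1.528 = 0.30923 cm^3
Specific pore volume V_pore = V_liq / m_sample = 0.30923 / 2.5
V_pore = 0.1237 cm^3/g

0.1237


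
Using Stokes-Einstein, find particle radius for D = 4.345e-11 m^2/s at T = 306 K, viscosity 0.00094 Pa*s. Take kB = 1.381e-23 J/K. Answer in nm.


Stokes-Einstein: R = kB*T / (6*pi*eta*D)
R = 1.381e-23 * 306 / (6 * pi * 0.00094 * 4.345e-11)
R = 5.48904e-09 m = 5.49 nm

5.49


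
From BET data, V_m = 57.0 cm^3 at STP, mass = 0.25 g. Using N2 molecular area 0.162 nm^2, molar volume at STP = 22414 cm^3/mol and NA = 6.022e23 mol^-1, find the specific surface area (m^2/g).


Number of moles in monolayer = V_m / 22414 = 57.0 / 22414 = 0.00254305
Number of molecules = moles * NA = 0.00254305 * 6.022e23
SA = molecules * sigma / mass
SA = (57.0 / 22414) * 6.022e23 * 0.162e-18 / 0.25
SA = 992.4 m^2/g

992.4


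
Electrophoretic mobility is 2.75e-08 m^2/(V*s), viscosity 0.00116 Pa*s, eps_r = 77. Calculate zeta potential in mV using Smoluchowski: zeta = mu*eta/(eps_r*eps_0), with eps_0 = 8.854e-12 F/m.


Smoluchowski equation: zeta = mu * eta / (eps_r * eps_0)
zeta = 2.75e-08 * 0.00116 / (77 * 8.854e-12)
zeta = 0.046791 V = 46.79 mV

46.79


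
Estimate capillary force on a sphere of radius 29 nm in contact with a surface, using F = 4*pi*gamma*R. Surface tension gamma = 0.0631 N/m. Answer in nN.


Convert radius: R = 29 nm = 2.9e-08 m
F = 4 * pi * gamma * R
F = 4 * pi * 0.0631 * 2.9e-08
F = 2.29952e-08 N = 22.9952 nN

22.9952


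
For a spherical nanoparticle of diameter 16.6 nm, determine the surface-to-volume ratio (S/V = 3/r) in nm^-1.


Radius r = 16.6/2 = 8.3 nm
S/V = 3 / r = 3 / 8.3
S/V = 0.3614 nm^-1

0.3614


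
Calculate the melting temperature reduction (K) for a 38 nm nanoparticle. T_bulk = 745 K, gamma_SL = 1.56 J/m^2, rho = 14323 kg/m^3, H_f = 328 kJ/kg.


Radius R = 38/2 = 19 nm = 1.9e-08 m
Convert H_f = 328 kJ/kg = 328000 J/kg
dT = 2 * gamma_SL * T_bulk / (rho * H_f * R)
dT = 2 * 1.56 * 745 / (14323 * 328000 * 1.9e-08)
dT = 26.0 K

26.0


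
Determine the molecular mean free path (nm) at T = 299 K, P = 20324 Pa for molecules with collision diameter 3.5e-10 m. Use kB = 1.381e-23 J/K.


Mean free path: lambda = kB*T / (sqrt(2) * pi * d^2 * P)
lambda = 1.381e-23 * 299 / (sqrt(2) * pi * (3.5e-10)^2 * 20324)
lambda = 3.73297e-07 m
lambda = 373.3 nm

373.3


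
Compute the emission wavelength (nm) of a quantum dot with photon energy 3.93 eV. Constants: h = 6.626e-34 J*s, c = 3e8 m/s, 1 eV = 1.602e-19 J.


Convert energy: E = 3.93 eV = 3.93 * 1.602e-19 = 6.29586e-19 J
lambda = h*c / E = 6.626e-34 * 3e8 / 6.29586e-19
lambda = 3.15731e-07 m = 315.7 nm

315.7


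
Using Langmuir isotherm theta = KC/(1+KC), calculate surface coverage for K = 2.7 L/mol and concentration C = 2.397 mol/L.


Langmuir isotherm: theta = K*C / (1 + K*C)
K*C = 2.7 * 2.397 = 6.4719
theta = 6.4719 / (1 + 6.4719) = 6.4719 / 7.4719
theta = 0.8662

0.8662


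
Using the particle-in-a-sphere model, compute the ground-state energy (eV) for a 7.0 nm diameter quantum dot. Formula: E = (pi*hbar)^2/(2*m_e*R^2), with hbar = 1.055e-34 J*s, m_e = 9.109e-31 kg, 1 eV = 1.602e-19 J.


Radius R = 7.0/2 = 3.5 nm = 3.5e-09 m
E = (pi * 1.055e-34)^2 / (2 * 9.109e-31 * (3.5e-09)^2)
E(J) = 4.9223e-21
E = E(J) / 1.602e-19 = 0.0307 eV

0.0307


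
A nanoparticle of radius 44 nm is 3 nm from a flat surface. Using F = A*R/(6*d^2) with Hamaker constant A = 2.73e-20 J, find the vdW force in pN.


Convert to SI: R = 44 nm = 4.4e-08 m, d = 3 nm = 3e-09 m
F = A * R / (6 * d^2)
F = 2.73e-20 * 4.4e-08 / (6 * (3e-09)^2)
F = 2.22444e-11 N = 22.244 pN

22.244


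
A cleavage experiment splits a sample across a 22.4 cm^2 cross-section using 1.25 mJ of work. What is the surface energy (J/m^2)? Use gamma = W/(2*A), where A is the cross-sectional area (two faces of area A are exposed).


Convert: A = 22.4 cm^2 = 0.00224 m^2, W = 1.25 mJ = 0.00125 J
Cleaving exposes two faces of area A, so total new surface = 2*A and gamma = W / (2*A)
gamma = 0.00125 / (2 * 0.00224)
gamma = 0.279 J/m^2

0.279


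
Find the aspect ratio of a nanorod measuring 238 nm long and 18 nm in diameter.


Aspect ratio AR = length / diameter
AR = 238 / 18
AR = 13.22

13.22


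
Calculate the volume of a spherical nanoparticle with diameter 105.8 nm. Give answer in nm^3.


Radius r = 105.8/2 = 52.9 nm
Volume V = (4/3) * pi * r^3
V = (4/3) * pi * (52.9)^3
V = 620091.28 nm^3

620091.28


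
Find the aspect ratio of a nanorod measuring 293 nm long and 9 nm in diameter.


Aspect ratio AR = length / diameter
AR = 293 / 9
AR = 32.56

32.56


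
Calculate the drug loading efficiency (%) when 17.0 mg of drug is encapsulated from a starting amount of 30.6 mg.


Drug loading efficiency = (drug loaded / drug initial) * 100
DLE = 17.0 / 30.6 * 100
DLE = 0.5556 * 100
DLE = 55.56%

55.56


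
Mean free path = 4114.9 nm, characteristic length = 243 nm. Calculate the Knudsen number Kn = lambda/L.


Knudsen number Kn = lambda / L
Kn = 4114.9 / 243
Kn = 16.9337

16.9337


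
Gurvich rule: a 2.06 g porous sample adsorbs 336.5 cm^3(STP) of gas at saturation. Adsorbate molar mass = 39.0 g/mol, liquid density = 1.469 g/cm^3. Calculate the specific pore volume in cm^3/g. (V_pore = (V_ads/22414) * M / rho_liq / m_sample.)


Moles adsorbed n = V_ads / 22414 = 336.5 / 22414 = 1.501294e-02 mol
Liquid volume V_liq = n * M / rho_liq = 1.501294e-02 * 39.0 / 1.469 = 0.39857 cm^3
Specific pore volume V_pore = V_liq / m_sample = 0.39857 / 2.06
V_pore = 0.1935 cm^3/g

0.1935


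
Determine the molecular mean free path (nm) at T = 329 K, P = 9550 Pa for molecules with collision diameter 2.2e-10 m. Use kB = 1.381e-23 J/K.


Mean free path: lambda = kB*T / (sqrt(2) * pi * d^2 * P)
lambda = 1.381e-23 * 329 / (sqrt(2) * pi * (2.2e-10)^2 * 9550)
lambda = 2.21246e-06 m
lambda = 2212.46 nm

2212.46


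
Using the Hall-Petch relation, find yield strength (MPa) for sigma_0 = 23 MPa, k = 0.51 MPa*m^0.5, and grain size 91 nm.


d = 91 nm = 9.1e-08 m
sqrt(d) = 0.0003016621
Hall-Petch contribution = k / sqrt(d) = 0.51 / 0.0003016621 = 1690.6 MPa
sigma = sigma_0 + k/sqrt(d) = 23 + 1690.6 = 1713.6 MPa

1713.6


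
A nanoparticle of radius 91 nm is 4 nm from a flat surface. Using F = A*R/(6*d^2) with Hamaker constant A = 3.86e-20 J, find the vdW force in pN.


Convert to SI: R = 91 nm = 9.1e-08 m, d = 4 nm = 4e-09 m
F = A * R / (6 * d^2)
F = 3.86e-20 * 9.1e-08 / (6 * (4e-09)^2)
F = 3.65896e-11 N = 36.59 pN

36.59


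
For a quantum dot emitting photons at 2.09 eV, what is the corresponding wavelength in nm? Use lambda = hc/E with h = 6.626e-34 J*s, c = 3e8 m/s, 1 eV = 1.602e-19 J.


Convert energy: E = 2.09 eV = 2.09 * 1.602e-19 = 3.34818e-19 J
lambda = h*c / E = 6.626e-34 * 3e8 / 3.34818e-19
lambda = 5.93696e-07 m = 593.7 nm

593.7


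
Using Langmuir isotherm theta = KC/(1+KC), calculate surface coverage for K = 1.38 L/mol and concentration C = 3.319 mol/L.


Langmuir isotherm: theta = K*C / (1 + K*C)
K*C = 1.38 * 3.319 = 4.58022
theta = 4.58022 / (1 + 4.58022) = 4.58022 / 5.58022
theta = 0.8208

0.8208


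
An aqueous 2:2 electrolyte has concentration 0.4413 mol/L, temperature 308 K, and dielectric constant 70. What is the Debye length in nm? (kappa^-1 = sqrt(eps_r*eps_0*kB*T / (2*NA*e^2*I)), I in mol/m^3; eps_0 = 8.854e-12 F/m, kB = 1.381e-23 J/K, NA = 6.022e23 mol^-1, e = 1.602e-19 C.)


Ionic strength I = 0.4413 * 2^2 * 1000 = 1765.2 mol/m^3
kappa^-1 = sqrt(70 * 8.854e-12 * 1.381e-23 * 308 / (2 * 6.022e23 * (1.602e-19)^2 * 1765.2))
kappa^-1 = 0.22 nm

0.22


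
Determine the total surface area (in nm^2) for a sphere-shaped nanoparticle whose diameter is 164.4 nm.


Radius r = 164.4/2 = 82.2 nm
Surface area SA = 4 * pi * r^2
SA = 4 * pi * (82.2)^2
SA = 84908.96 nm^2

84908.96


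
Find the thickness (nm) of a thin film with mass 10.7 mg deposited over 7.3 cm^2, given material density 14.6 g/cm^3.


Convert: m = 10.7 mg = 1.0700e-05 kg, A = 7.3 cm^2 = 7.3000e-04 m^2, rho = 14.6 g/cm^3 = 14600 kg/m^3
t = m / (A * rho)
t = 1.0700e-05 / (7.3000e-04 * 14600)
t = 1.0039e-06 m = 1003.9 nm

1003.9


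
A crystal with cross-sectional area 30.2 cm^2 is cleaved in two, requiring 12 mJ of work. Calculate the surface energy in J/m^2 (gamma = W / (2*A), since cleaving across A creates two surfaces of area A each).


Convert: A = 30.2 cm^2 = 0.00302 m^2, W = 12 mJ = 0.012 J
Cleaving exposes two faces of area A, so total new surface = 2*A and gamma = W / (2*A)
gamma = 0.012 / (2 * 0.00302)
gamma = 1.987 J/m^2

1.987


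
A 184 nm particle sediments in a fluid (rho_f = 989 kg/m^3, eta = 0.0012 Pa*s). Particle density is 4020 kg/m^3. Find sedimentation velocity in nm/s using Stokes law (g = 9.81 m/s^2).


Radius R = 184/2 nm = 9.2e-08 m
Density difference = 4020 - 989 = 3031 kg/m^3
v = 2 * R^2 * (rho_p - rho_f) * g / (9 * eta)
v = 2 * (9.2e-08)^2 * 3031 * 9.81 / (9 * 0.0012)
v = 4.66055e-08 m/s = 46.6055 nm/s

46.6055


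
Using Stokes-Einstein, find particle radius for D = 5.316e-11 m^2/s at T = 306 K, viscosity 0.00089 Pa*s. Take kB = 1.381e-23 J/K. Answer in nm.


Stokes-Einstein: R = kB*T / (6*pi*eta*D)
R = 1.381e-23 * 306 / (6 * pi * 0.00089 * 5.316e-11)
R = 4.73848e-09 m = 4.74 nm

4.74


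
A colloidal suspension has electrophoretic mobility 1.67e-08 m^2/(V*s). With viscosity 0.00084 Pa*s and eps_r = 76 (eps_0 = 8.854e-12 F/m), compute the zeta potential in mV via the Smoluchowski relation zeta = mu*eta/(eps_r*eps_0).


Smoluchowski equation: zeta = mu * eta / (eps_r * eps_0)
zeta = 1.67e-08 * 0.00084 / (76 * 8.854e-12)
zeta = 0.020847 V = 20.85 mV

20.85


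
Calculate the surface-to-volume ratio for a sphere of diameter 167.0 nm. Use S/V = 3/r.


Radius r = 167.0/2 = 83.5 nm
S/V = 3 / r = 3 / 83.5
S/V = 0.0359 nm^-1

0.0359


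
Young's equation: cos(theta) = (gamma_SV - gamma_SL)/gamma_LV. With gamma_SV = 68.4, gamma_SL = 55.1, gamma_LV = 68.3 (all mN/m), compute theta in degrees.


cos(theta) = (gamma_SV - gamma_SL) / gamma_LV
cos(theta) = (68.4 - 55.1) / 68.3
cos(theta) = 0.194729
theta = arccos(0.194729) = 78.77 degrees

78.77


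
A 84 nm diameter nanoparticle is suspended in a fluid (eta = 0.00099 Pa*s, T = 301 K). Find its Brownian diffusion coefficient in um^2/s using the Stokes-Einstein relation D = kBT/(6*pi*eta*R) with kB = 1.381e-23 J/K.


Radius R = 84/2 = 42 nm = 4.2e-08 m
D = kB*T / (6*pi*eta*R)
D = 1.381e-23 * 301 / (6 * pi * 0.00099 * 4.2e-08)
D = 5.30365e-12 m^2/s = 5.304 um^2/s

5.304


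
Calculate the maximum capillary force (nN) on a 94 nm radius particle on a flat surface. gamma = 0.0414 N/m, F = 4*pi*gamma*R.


Convert radius: R = 94 nm = 9.4e-08 m
F = 4 * pi * gamma * R
F = 4 * pi * 0.0414 * 9.4e-08
F = 4.89033e-08 N = 48.9033 nN

48.9033


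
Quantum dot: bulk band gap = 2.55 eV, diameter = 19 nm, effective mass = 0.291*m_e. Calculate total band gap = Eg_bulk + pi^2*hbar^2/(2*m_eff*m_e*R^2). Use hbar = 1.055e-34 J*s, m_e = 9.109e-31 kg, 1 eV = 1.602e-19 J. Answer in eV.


Radius R = 19/2 nm = 9.5e-09 m
Confinement energy dE = pi^2 * hbar^2 / (2 * m_eff * m_e * R^2)
dE = pi^2 * (1.055e-34)^2 / (2 * 0.291 * 9.109e-31 * (9.5e-09)^2) J, divided by 1.602e-19 J/eV
dE = 0.0143 eV
Total band gap = E_g(bulk) + dE = 2.55 + 0.0143 = 2.5643 eV

2.5643


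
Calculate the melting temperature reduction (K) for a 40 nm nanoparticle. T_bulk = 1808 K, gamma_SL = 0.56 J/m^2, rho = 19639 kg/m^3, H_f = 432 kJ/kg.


Radius R = 40/2 = 20 nm = 2e-08 m
Convert H_f = 432 kJ/kg = 432000 J/kg
dT = 2 * gamma_SL * T_bulk / (rho * H_f * R)
dT = 2 * 0.56 * 1808 / (19639 * 432000 * 2e-08)
dT = 11.9 K

11.9


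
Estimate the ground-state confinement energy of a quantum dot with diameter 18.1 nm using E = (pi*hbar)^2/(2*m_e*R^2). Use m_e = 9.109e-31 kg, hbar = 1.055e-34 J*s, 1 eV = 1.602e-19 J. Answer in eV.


Radius R = 18.1/2 = 9.05 nm = 9.05e-09 m
E = (pi * 1.055e-34)^2 / (2 * 9.109e-31 * (9.05e-09)^2)
E(J) = 7.36219e-22
E = E(J) / 1.602e-19 = 0.0046 eV

0.0046


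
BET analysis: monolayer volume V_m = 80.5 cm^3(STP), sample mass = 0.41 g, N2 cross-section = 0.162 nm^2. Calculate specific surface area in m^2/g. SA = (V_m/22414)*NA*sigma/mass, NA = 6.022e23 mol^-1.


Number of moles in monolayer = V_m / 22414 = 80.5 / 22414 = 0.00359151
Number of molecules = moles * NA = 0.00359151 * 6.022e23
SA = molecules * sigma / mass
SA = (80.5 / 22414) * 6.022e23 * 0.162e-18 / 0.41
SA = 854.6 m^2/g

854.6
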